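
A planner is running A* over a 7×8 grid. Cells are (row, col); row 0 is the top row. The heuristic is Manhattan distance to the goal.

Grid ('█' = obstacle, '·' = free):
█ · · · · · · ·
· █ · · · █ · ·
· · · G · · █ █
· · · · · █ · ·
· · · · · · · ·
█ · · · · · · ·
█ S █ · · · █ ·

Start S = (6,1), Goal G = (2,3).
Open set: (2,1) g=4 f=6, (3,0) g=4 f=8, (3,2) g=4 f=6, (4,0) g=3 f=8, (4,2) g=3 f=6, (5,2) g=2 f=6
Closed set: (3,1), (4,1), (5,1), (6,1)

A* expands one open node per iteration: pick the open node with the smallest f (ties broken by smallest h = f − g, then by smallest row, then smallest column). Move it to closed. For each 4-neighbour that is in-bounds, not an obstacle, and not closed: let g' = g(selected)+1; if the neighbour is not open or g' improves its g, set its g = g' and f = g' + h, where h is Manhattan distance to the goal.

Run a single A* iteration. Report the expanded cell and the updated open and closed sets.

step 1: expand (2,1) (f=6, h=2) → closed; open now [(2,0) g=5 f=8, (2,2) g=5 f=6, (3,0) g=4 f=8, (3,2) g=4 f=6, (4,0) g=3 f=8, (4,2) g=3 f=6, (5,2) g=2 f=6]

expanded=(2,1); open=[(2,0) g=5 f=8, (2,2) g=5 f=6, (3,0) g=4 f=8, (3,2) g=4 f=6, (4,0) g=3 f=8, (4,2) g=3 f=6, (5,2) g=2 f=6]; closed=[(2,1), (3,1), (4,1), (5,1), (6,1)]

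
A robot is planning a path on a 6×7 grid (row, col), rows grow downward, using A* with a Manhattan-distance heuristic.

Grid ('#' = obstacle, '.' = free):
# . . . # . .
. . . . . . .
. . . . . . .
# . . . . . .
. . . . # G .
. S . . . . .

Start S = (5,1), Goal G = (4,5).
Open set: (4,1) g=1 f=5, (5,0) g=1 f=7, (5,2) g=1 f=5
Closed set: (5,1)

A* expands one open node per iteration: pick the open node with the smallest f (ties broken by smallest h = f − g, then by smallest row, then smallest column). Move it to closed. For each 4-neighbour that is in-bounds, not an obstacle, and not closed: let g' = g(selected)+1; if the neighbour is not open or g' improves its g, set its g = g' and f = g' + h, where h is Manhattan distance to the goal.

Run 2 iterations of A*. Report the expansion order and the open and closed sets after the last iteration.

step 1: expand (4,1) (f=5, h=4) → closed; open now [(3,1) g=2 f=7, (4,0) g=2 f=7, (4,2) g=2 f=5, (5,0) g=1 f=7, (5,2) g=1 f=5]
step 2: expand (4,2) (f=5, h=3) → closed; open now [(3,1) g=2 f=7, (3,2) g=3 f=7, (4,0) g=2 f=7, (4,3) g=3 f=5, (5,0) g=1 f=7, (5,2) g=1 f=5]

order=[(4,1) → (4,2)]; open=[(3,1) g=2 f=7, (3,2) g=3 f=7, (4,0) g=2 f=7, (4,3) g=3 f=5, (5,0) g=1 f=7, (5,2) g=1 f=5]; closed=[(4,1), (4,2), (5,1)]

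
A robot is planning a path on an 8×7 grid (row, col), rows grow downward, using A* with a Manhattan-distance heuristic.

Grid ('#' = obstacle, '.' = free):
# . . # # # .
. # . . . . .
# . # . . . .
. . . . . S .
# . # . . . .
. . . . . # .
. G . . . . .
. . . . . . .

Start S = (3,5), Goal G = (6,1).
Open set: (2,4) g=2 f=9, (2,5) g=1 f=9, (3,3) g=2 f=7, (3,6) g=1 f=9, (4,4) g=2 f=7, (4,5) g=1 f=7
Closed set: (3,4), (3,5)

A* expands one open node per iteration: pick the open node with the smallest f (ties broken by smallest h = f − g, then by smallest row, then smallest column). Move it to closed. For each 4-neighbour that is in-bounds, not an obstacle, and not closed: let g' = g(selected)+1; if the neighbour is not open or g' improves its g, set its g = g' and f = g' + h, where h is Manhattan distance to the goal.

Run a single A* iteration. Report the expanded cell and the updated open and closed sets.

expanded=(3,3); open=[(2,3) g=3 f=9, (2,4) g=2 f=9, (2,5) g=1 f=9, (3,2) g=3 f=7, (3,6) g=1 f=9, (4,3) g=3 f=7, (4,4) g=2 f=7, (4,5) g=1 f=7]; closed=[(3,3), (3,4), (3,5)]

step 1: expand (3,3) (f=7, h=5) → closed; open now [(2,3) g=3 f=9, (2,4) g=2 f=9, (2,5) g=1 f=9, (3,2) g=3 f=7, (3,6) g=1 f=9, (4,3) g=3 f=7, (4,4) g=2 f=7, (4,5) g=1 f=7]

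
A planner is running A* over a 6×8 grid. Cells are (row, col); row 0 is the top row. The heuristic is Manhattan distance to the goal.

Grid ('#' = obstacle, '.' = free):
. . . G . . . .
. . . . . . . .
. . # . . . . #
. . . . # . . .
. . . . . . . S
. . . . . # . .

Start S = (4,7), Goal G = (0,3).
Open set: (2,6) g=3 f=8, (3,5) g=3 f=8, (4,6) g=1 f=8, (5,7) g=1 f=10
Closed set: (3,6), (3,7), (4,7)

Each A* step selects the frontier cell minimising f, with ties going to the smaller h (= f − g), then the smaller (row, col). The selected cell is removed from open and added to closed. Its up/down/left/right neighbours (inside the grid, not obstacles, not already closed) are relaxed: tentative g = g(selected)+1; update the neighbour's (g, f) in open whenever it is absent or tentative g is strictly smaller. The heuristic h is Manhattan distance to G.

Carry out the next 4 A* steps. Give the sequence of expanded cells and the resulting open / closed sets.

step 1: expand (2,6) (f=8, h=5) → closed; open now [(1,6) g=4 f=8, (2,5) g=4 f=8, (3,5) g=3 f=8, (4,6) g=1 f=8, (5,7) g=1 f=10]
step 2: expand (1,6) (f=8, h=4) → closed; open now [(0,6) g=5 f=8, (1,5) g=5 f=8, (1,7) g=5 f=10, (2,5) g=4 f=8, (3,5) g=3 f=8, (4,6) g=1 f=8, (5,7) g=1 f=10]
step 3: expand (0,6) (f=8, h=3) → closed; open now [(0,5) g=6 f=8, (0,7) g=6 f=10, (1,5) g=5 f=8, (1,7) g=5 f=10, (2,5) g=4 f=8, (3,5) g=3 f=8, (4,6) g=1 f=8, (5,7) g=1 f=10]
step 4: expand (0,5) (f=8, h=2) → closed; open now [(0,4) g=7 f=8, (0,7) g=6 f=10, (1,5) g=5 f=8, (1,7) g=5 f=10, (2,5) g=4 f=8, (3,5) g=3 f=8, (4,6) g=1 f=8, (5,7) g=1 f=10]

order=[(2,6) → (1,6) → (0,6) → (0,5)]; open=[(0,4) g=7 f=8, (0,7) g=6 f=10, (1,5) g=5 f=8, (1,7) g=5 f=10, (2,5) g=4 f=8, (3,5) g=3 f=8, (4,6) g=1 f=8, (5,7) g=1 f=10]; closed=[(0,5), (0,6), (1,6), (2,6), (3,6), (3,7), (4,7)]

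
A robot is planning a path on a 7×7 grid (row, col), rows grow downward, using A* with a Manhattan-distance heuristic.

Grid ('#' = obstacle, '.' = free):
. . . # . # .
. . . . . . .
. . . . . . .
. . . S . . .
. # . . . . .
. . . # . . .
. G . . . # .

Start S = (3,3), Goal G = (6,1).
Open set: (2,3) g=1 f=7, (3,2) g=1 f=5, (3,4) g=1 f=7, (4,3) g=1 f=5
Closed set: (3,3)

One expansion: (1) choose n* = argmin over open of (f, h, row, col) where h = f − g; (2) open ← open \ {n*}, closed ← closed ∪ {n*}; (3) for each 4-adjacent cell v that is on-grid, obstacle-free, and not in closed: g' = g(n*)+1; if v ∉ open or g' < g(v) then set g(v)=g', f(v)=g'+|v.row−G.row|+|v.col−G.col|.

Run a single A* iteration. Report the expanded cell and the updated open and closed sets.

step 1: expand (3,2) (f=5, h=4) → closed; open now [(2,2) g=2 f=7, (2,3) g=1 f=7, (3,1) g=2 f=5, (3,4) g=1 f=7, (4,2) g=2 f=5, (4,3) g=1 f=5]

expanded=(3,2); open=[(2,2) g=2 f=7, (2,3) g=1 f=7, (3,1) g=2 f=5, (3,4) g=1 f=7, (4,2) g=2 f=5, (4,3) g=1 f=5]; closed=[(3,2), (3,3)]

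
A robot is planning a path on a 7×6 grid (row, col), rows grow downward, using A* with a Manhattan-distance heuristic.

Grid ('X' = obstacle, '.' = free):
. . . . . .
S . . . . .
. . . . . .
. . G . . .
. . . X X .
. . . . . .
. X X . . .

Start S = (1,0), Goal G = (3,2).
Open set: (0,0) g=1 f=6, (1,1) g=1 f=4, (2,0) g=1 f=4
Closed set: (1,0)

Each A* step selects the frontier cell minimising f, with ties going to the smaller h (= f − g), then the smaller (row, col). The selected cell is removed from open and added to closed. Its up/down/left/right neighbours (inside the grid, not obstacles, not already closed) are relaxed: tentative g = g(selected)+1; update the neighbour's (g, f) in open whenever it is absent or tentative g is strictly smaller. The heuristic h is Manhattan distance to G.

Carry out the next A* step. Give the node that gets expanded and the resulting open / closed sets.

expanded=(1,1); open=[(0,0) g=1 f=6, (0,1) g=2 f=6, (1,2) g=2 f=4, (2,0) g=1 f=4, (2,1) g=2 f=4]; closed=[(1,0), (1,1)]

step 1: expand (1,1) (f=4, h=3) → closed; open now [(0,0) g=1 f=6, (0,1) g=2 f=6, (1,2) g=2 f=4, (2,0) g=1 f=4, (2,1) g=2 f=4]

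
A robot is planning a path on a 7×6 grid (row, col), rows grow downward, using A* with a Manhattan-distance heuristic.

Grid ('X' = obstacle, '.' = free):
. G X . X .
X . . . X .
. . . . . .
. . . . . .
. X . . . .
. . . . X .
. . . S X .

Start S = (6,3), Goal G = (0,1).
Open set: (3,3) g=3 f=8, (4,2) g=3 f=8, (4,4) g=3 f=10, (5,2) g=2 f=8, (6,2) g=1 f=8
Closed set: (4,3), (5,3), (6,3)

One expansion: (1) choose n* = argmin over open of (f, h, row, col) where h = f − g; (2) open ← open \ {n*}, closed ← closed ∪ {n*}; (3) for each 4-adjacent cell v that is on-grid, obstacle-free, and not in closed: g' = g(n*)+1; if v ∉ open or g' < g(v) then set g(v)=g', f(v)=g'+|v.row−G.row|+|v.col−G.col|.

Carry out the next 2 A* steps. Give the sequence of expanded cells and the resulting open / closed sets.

step 1: expand (3,3) (f=8, h=5) → closed; open now [(2,3) g=4 f=8, (3,2) g=4 f=8, (3,4) g=4 f=10, (4,2) g=3 f=8, (4,4) g=3 f=10, (5,2) g=2 f=8, (6,2) g=1 f=8]
step 2: expand (2,3) (f=8, h=4) → closed; open now [(1,3) g=5 f=8, (2,2) g=5 f=8, (2,4) g=5 f=10, (3,2) g=4 f=8, (3,4) g=4 f=10, (4,2) g=3 f=8, (4,4) g=3 f=10, (5,2) g=2 f=8, (6,2) g=1 f=8]

order=[(3,3) → (2,3)]; open=[(1,3) g=5 f=8, (2,2) g=5 f=8, (2,4) g=5 f=10, (3,2) g=4 f=8, (3,4) g=4 f=10, (4,2) g=3 f=8, (4,4) g=3 f=10, (5,2) g=2 f=8, (6,2) g=1 f=8]; closed=[(2,3), (3,3), (4,3), (5,3), (6,3)]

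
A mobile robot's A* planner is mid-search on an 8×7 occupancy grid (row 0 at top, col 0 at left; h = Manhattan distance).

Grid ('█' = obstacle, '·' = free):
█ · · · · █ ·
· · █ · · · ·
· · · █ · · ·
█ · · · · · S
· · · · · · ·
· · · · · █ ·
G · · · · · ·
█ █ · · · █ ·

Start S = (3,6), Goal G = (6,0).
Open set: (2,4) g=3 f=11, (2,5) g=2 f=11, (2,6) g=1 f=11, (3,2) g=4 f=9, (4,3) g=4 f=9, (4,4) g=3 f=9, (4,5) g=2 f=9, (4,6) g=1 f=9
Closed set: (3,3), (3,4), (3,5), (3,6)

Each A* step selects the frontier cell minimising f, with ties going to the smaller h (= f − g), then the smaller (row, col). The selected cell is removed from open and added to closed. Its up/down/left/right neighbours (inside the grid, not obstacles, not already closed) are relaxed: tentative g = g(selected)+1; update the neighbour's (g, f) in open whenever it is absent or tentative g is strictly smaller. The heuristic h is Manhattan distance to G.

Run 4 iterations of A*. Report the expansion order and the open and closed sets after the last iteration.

step 1: expand (3,2) (f=9, h=5) → closed; open now [(2,2) g=5 f=11, (2,4) g=3 f=11, (2,5) g=2 f=11, (2,6) g=1 f=11, (3,1) g=5 f=9, (4,2) g=5 f=9, (4,3) g=4 f=9, (4,4) g=3 f=9, (4,5) g=2 f=9, (4,6) g=1 f=9]
step 2: expand (3,1) (f=9, h=4) → closed; open now [(2,1) g=6 f=11, (2,2) g=5 f=11, (2,4) g=3 f=11, (2,5) g=2 f=11, (2,6) g=1 f=11, (4,1) g=6 f=9, (4,2) g=5 f=9, (4,3) g=4 f=9, (4,4) g=3 f=9, (4,5) g=2 f=9, (4,6) g=1 f=9]
step 3: expand (4,1) (f=9, h=3) → closed; open now [(2,1) g=6 f=11, (2,2) g=5 f=11, (2,4) g=3 f=11, (2,5) g=2 f=11, (2,6) g=1 f=11, (4,0) g=7 f=9, (4,2) g=5 f=9, (4,3) g=4 f=9, (4,4) g=3 f=9, (4,5) g=2 f=9, (4,6) g=1 f=9, (5,1) g=7 f=9]
step 4: expand (4,0) (f=9, h=2) → closed; open now [(2,1) g=6 f=11, (2,2) g=5 f=11, (2,4) g=3 f=11, (2,5) g=2 f=11, (2,6) g=1 f=11, (4,2) g=5 f=9, (4,3) g=4 f=9, (4,4) g=3 f=9, (4,5) g=2 f=9, (4,6) g=1 f=9, (5,0) g=8 f=9, (5,1) g=7 f=9]

order=[(3,2) → (3,1) → (4,1) → (4,0)]; open=[(2,1) g=6 f=11, (2,2) g=5 f=11, (2,4) g=3 f=11, (2,5) g=2 f=11, (2,6) g=1 f=11, (4,2) g=5 f=9, (4,3) g=4 f=9, (4,4) g=3 f=9, (4,5) g=2 f=9, (4,6) g=1 f=9, (5,0) g=8 f=9, (5,1) g=7 f=9]; closed=[(3,1), (3,2), (3,3), (3,4), (3,5), (3,6), (4,0), (4,1)]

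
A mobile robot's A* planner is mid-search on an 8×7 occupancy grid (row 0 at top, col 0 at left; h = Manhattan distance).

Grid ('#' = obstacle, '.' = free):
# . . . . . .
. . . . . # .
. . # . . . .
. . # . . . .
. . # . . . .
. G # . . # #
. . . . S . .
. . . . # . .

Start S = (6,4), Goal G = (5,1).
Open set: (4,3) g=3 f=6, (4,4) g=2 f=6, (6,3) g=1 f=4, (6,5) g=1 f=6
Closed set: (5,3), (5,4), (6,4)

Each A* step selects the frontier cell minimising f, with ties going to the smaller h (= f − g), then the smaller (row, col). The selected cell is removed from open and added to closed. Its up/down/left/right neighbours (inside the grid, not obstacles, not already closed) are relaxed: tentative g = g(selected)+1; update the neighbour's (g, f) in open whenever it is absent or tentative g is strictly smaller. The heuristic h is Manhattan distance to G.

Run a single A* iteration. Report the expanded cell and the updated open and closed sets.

expanded=(6,3); open=[(4,3) g=3 f=6, (4,4) g=2 f=6, (6,2) g=2 f=4, (6,5) g=1 f=6, (7,3) g=2 f=6]; closed=[(5,3), (5,4), (6,3), (6,4)]

step 1: expand (6,3) (f=4, h=3) → closed; open now [(4,3) g=3 f=6, (4,4) g=2 f=6, (6,2) g=2 f=4, (6,5) g=1 f=6, (7,3) g=2 f=6]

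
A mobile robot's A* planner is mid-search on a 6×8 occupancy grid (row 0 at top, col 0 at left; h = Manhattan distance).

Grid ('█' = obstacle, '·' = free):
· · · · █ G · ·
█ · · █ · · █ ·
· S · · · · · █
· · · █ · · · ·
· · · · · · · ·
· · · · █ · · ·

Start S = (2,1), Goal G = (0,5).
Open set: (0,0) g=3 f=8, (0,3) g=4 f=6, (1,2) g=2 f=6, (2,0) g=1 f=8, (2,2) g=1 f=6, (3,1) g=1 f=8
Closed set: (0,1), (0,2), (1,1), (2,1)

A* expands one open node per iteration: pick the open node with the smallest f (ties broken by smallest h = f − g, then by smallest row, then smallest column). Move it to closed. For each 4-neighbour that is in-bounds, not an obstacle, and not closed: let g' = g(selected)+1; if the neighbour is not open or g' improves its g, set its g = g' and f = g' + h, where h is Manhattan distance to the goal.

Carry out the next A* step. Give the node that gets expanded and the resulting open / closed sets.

step 1: expand (0,3) (f=6, h=2) → closed; open now [(0,0) g=3 f=8, (1,2) g=2 f=6, (2,0) g=1 f=8, (2,2) g=1 f=6, (3,1) g=1 f=8]

expanded=(0,3); open=[(0,0) g=3 f=8, (1,2) g=2 f=6, (2,0) g=1 f=8, (2,2) g=1 f=6, (3,1) g=1 f=8]; closed=[(0,1), (0,2), (0,3), (1,1), (2,1)]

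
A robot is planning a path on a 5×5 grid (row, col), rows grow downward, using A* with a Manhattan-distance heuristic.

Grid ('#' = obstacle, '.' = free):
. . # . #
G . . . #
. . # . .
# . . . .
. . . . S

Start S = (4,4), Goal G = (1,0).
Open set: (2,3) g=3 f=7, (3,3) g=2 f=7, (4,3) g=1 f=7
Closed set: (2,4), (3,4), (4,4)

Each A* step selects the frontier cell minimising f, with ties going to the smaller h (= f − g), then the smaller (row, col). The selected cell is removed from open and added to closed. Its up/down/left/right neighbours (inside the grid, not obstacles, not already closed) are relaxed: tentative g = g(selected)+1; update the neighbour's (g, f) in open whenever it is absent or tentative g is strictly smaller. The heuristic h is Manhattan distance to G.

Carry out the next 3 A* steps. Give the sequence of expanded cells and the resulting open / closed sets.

order=[(2,3) → (1,3) → (1,2)]; open=[(0,3) g=5 f=9, (1,1) g=6 f=7, (3,3) g=2 f=7, (4,3) g=1 f=7]; closed=[(1,2), (1,3), (2,3), (2,4), (3,4), (4,4)]

step 1: expand (2,3) (f=7, h=4) → closed; open now [(1,3) g=4 f=7, (3,3) g=2 f=7, (4,3) g=1 f=7]
step 2: expand (1,3) (f=7, h=3) → closed; open now [(0,3) g=5 f=9, (1,2) g=5 f=7, (3,3) g=2 f=7, (4,3) g=1 f=7]
step 3: expand (1,2) (f=7, h=2) → closed; open now [(0,3) g=5 f=9, (1,1) g=6 f=7, (3,3) g=2 f=7, (4,3) g=1 f=7]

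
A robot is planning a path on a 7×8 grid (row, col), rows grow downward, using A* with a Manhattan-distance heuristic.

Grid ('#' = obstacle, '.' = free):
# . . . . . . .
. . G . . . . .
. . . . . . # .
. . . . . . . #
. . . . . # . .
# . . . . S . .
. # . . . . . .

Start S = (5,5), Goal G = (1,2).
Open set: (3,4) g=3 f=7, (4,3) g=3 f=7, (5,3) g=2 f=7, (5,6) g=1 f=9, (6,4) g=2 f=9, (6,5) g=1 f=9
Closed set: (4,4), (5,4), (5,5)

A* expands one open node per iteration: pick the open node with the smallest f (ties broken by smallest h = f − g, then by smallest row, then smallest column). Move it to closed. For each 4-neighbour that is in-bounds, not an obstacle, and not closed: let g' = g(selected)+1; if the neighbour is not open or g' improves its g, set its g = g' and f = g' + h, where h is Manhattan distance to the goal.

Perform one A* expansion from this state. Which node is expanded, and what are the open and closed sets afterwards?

expanded=(3,4); open=[(2,4) g=4 f=7, (3,3) g=4 f=7, (3,5) g=4 f=9, (4,3) g=3 f=7, (5,3) g=2 f=7, (5,6) g=1 f=9, (6,4) g=2 f=9, (6,5) g=1 f=9]; closed=[(3,4), (4,4), (5,4), (5,5)]

step 1: expand (3,4) (f=7, h=4) → closed; open now [(2,4) g=4 f=7, (3,3) g=4 f=7, (3,5) g=4 f=9, (4,3) g=3 f=7, (5,3) g=2 f=7, (5,6) g=1 f=9, (6,4) g=2 f=9, (6,5) g=1 f=9]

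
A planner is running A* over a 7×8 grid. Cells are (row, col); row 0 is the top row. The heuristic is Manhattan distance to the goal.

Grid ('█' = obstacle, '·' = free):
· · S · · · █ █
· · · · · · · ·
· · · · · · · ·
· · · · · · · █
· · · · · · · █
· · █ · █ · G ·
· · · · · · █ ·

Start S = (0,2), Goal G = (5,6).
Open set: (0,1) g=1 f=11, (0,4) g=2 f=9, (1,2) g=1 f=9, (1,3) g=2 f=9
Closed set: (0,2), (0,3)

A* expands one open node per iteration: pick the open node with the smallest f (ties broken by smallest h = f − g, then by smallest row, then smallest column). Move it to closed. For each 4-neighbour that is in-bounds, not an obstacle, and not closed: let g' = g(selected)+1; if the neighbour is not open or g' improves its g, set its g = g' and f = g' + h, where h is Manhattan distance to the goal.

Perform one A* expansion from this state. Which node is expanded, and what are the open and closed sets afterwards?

expanded=(0,4); open=[(0,1) g=1 f=11, (0,5) g=3 f=9, (1,2) g=1 f=9, (1,3) g=2 f=9, (1,4) g=3 f=9]; closed=[(0,2), (0,3), (0,4)]

step 1: expand (0,4) (f=9, h=7) → closed; open now [(0,1) g=1 f=11, (0,5) g=3 f=9, (1,2) g=1 f=9, (1,3) g=2 f=9, (1,4) g=3 f=9]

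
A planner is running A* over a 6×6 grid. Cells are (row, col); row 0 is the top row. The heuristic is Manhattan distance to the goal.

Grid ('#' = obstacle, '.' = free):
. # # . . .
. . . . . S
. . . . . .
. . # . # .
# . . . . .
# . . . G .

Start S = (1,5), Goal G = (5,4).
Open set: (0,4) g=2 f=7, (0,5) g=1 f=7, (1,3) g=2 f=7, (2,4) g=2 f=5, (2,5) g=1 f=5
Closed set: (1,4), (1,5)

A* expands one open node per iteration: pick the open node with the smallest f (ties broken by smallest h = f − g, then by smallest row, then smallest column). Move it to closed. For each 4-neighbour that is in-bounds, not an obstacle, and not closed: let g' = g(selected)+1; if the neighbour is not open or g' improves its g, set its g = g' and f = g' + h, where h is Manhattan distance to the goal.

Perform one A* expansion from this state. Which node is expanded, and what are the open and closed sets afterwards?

expanded=(2,4); open=[(0,4) g=2 f=7, (0,5) g=1 f=7, (1,3) g=2 f=7, (2,3) g=3 f=7, (2,5) g=1 f=5]; closed=[(1,4), (1,5), (2,4)]

step 1: expand (2,4) (f=5, h=3) → closed; open now [(0,4) g=2 f=7, (0,5) g=1 f=7, (1,3) g=2 f=7, (2,3) g=3 f=7, (2,5) g=1 f=5]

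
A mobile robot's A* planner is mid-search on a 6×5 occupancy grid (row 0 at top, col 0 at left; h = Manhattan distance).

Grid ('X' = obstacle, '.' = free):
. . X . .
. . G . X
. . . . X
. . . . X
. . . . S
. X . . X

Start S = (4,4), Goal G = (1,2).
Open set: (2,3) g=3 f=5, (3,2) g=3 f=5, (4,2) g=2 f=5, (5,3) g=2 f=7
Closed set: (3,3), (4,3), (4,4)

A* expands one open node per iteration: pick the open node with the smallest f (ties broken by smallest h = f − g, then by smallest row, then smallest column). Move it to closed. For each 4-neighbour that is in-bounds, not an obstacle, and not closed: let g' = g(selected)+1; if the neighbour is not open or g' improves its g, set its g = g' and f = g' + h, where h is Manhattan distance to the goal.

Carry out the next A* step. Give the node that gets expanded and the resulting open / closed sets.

expanded=(2,3); open=[(1,3) g=4 f=5, (2,2) g=4 f=5, (3,2) g=3 f=5, (4,2) g=2 f=5, (5,3) g=2 f=7]; closed=[(2,3), (3,3), (4,3), (4,4)]

step 1: expand (2,3) (f=5, h=2) → closed; open now [(1,3) g=4 f=5, (2,2) g=4 f=5, (3,2) g=3 f=5, (4,2) g=2 f=5, (5,3) g=2 f=7]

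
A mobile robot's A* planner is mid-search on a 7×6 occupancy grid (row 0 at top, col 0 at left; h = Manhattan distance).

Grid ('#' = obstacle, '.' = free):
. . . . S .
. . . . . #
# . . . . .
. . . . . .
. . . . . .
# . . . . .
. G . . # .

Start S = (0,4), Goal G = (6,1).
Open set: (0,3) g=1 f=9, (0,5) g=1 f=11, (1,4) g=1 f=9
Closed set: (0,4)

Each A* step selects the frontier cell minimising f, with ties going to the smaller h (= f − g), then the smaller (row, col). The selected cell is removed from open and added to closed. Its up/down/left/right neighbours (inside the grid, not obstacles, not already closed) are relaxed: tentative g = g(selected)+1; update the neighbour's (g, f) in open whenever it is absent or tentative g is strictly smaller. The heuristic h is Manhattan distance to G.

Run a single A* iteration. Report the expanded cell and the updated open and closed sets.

expanded=(0,3); open=[(0,2) g=2 f=9, (0,5) g=1 f=11, (1,3) g=2 f=9, (1,4) g=1 f=9]; closed=[(0,3), (0,4)]

step 1: expand (0,3) (f=9, h=8) → closed; open now [(0,2) g=2 f=9, (0,5) g=1 f=11, (1,3) g=2 f=9, (1,4) g=1 f=9]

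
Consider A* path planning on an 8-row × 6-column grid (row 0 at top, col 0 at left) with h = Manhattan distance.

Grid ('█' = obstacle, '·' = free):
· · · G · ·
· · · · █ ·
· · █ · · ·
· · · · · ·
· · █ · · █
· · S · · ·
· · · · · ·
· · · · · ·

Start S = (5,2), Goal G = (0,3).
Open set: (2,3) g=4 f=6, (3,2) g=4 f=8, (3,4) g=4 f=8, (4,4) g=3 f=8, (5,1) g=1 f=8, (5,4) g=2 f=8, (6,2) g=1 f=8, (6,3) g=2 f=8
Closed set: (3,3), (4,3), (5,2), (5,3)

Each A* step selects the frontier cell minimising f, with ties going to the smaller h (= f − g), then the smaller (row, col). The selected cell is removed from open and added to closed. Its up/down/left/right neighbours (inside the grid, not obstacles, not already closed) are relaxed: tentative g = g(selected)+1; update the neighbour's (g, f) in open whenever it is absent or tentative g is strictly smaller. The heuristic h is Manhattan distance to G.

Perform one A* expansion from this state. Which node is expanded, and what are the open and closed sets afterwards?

step 1: expand (2,3) (f=6, h=2) → closed; open now [(1,3) g=5 f=6, (2,4) g=5 f=8, (3,2) g=4 f=8, (3,4) g=4 f=8, (4,4) g=3 f=8, (5,1) g=1 f=8, (5,4) g=2 f=8, (6,2) g=1 f=8, (6,3) g=2 f=8]

expanded=(2,3); open=[(1,3) g=5 f=6, (2,4) g=5 f=8, (3,2) g=4 f=8, (3,4) g=4 f=8, (4,4) g=3 f=8, (5,1) g=1 f=8, (5,4) g=2 f=8, (6,2) g=1 f=8, (6,3) g=2 f=8]; closed=[(2,3), (3,3), (4,3), (5,2), (5,3)]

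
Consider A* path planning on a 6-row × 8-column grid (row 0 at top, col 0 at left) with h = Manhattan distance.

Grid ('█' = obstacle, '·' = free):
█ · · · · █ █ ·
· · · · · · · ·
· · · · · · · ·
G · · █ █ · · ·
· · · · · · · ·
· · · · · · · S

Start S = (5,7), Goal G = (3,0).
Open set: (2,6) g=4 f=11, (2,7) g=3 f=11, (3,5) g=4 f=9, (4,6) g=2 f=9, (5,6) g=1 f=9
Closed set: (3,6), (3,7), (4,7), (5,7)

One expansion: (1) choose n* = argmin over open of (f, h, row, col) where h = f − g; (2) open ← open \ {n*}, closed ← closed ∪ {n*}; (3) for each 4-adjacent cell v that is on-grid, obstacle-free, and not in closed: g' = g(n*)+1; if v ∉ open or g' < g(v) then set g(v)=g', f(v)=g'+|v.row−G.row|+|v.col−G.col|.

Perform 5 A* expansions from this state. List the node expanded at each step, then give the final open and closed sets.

step 1: expand (3,5) (f=9, h=5) → closed; open now [(2,5) g=5 f=11, (2,6) g=4 f=11, (2,7) g=3 f=11, (4,5) g=5 f=11, (4,6) g=2 f=9, (5,6) g=1 f=9]
step 2: expand (4,6) (f=9, h=7) → closed; open now [(2,5) g=5 f=11, (2,6) g=4 f=11, (2,7) g=3 f=11, (4,5) g=3 f=9, (5,6) g=1 f=9]
step 3: expand (4,5) (f=9, h=6) → closed; open now [(2,5) g=5 f=11, (2,6) g=4 f=11, (2,7) g=3 f=11, (4,4) g=4 f=9, (5,5) g=4 f=11, (5,6) g=1 f=9]
step 4: expand (4,4) (f=9, h=5) → closed; open now [(2,5) g=5 f=11, (2,6) g=4 f=11, (2,7) g=3 f=11, (4,3) g=5 f=9, (5,4) g=5 f=11, (5,5) g=4 f=11, (5,6) g=1 f=9]
step 5: expand (4,3) (f=9, h=4) → closed; open now [(2,5) g=5 f=11, (2,6) g=4 f=11, (2,7) g=3 f=11, (4,2) g=6 f=9, (5,3) g=6 f=11, (5,4) g=5 f=11, (5,5) g=4 f=11, (5,6) g=1 f=9]

order=[(3,5) → (4,6) → (4,5) → (4,4) → (4,3)]; open=[(2,5) g=5 f=11, (2,6) g=4 f=11, (2,7) g=3 f=11, (4,2) g=6 f=9, (5,3) g=6 f=11, (5,4) g=5 f=11, (5,5) g=4 f=11, (5,6) g=1 f=9]; closed=[(3,5), (3,6), (3,7), (4,3), (4,4), (4,5), (4,6), (4,7), (5,7)]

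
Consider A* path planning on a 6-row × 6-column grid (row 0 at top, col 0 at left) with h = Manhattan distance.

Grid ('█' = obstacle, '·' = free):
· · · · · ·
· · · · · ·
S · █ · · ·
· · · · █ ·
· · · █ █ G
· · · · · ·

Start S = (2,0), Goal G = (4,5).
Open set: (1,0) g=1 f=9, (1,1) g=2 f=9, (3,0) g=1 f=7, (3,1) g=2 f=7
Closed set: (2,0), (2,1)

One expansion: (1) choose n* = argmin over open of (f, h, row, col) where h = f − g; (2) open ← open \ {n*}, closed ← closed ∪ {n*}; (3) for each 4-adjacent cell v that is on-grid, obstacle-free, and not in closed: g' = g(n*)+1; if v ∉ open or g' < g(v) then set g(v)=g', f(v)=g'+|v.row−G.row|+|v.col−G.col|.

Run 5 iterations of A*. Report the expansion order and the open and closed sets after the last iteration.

step 1: expand (3,1) (f=7, h=5) → closed; open now [(1,0) g=1 f=9, (1,1) g=2 f=9, (3,0) g=1 f=7, (3,2) g=3 f=7, (4,1) g=3 f=7]
step 2: expand (3,2) (f=7, h=4) → closed; open now [(1,0) g=1 f=9, (1,1) g=2 f=9, (3,0) g=1 f=7, (3,3) g=4 f=7, (4,1) g=3 f=7, (4,2) g=4 f=7]
step 3: expand (3,3) (f=7, h=3) → closed; open now [(1,0) g=1 f=9, (1,1) g=2 f=9, (2,3) g=5 f=9, (3,0) g=1 f=7, (4,1) g=3 f=7, (4,2) g=4 f=7]
step 4: expand (4,2) (f=7, h=3) → closed; open now [(1,0) g=1 f=9, (1,1) g=2 f=9, (2,3) g=5 f=9, (3,0) g=1 f=7, (4,1) g=3 f=7, (5,2) g=5 f=9]
step 5: expand (4,1) (f=7, h=4) → closed; open now [(1,0) g=1 f=9, (1,1) g=2 f=9, (2,3) g=5 f=9, (3,0) g=1 f=7, (4,0) g=4 f=9, (5,1) g=4 f=9, (5,2) g=5 f=9]

order=[(3,1) → (3,2) → (3,3) → (4,2) → (4,1)]; open=[(1,0) g=1 f=9, (1,1) g=2 f=9, (2,3) g=5 f=9, (3,0) g=1 f=7, (4,0) g=4 f=9, (5,1) g=4 f=9, (5,2) g=5 f=9]; closed=[(2,0), (2,1), (3,1), (3,2), (3,3), (4,1), (4,2)]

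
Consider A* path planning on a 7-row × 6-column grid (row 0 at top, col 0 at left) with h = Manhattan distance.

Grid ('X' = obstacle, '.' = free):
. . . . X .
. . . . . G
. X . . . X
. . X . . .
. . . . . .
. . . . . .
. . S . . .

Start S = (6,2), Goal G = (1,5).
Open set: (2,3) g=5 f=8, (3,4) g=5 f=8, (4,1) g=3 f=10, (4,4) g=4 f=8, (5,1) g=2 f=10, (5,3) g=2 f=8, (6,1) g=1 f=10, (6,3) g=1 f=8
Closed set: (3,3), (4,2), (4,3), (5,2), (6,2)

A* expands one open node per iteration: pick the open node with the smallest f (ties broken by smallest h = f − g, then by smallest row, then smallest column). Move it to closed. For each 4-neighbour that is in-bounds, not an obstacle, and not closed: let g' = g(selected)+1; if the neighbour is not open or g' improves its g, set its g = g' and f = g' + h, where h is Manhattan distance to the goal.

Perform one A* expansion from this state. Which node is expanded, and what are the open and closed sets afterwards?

step 1: expand (2,3) (f=8, h=3) → closed; open now [(1,3) g=6 f=8, (2,2) g=6 f=10, (2,4) g=6 f=8, (3,4) g=5 f=8, (4,1) g=3 f=10, (4,4) g=4 f=8, (5,1) g=2 f=10, (5,3) g=2 f=8, (6,1) g=1 f=10, (6,3) g=1 f=8]

expanded=(2,3); open=[(1,3) g=6 f=8, (2,2) g=6 f=10, (2,4) g=6 f=8, (3,4) g=5 f=8, (4,1) g=3 f=10, (4,4) g=4 f=8, (5,1) g=2 f=10, (5,3) g=2 f=8, (6,1) g=1 f=10, (6,3) g=1 f=8]; closed=[(2,3), (3,3), (4,2), (4,3), (5,2), (6,2)]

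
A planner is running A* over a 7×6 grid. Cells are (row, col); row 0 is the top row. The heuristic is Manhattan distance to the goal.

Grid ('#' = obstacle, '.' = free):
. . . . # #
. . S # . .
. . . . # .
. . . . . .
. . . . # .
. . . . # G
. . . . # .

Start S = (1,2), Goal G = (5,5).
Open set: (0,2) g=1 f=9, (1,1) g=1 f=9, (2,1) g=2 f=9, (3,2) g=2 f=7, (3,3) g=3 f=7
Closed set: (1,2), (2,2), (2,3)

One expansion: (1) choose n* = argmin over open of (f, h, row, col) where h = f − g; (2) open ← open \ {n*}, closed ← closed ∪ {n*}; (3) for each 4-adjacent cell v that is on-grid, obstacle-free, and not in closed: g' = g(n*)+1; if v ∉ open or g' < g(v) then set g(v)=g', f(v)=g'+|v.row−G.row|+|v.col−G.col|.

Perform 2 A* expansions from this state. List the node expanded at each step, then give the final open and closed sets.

order=[(3,3) → (3,4)]; open=[(0,2) g=1 f=9, (1,1) g=1 f=9, (2,1) g=2 f=9, (3,2) g=2 f=7, (3,5) g=5 f=7, (4,3) g=4 f=7]; closed=[(1,2), (2,2), (2,3), (3,3), (3,4)]

step 1: expand (3,3) (f=7, h=4) → closed; open now [(0,2) g=1 f=9, (1,1) g=1 f=9, (2,1) g=2 f=9, (3,2) g=2 f=7, (3,4) g=4 f=7, (4,3) g=4 f=7]
step 2: expand (3,4) (f=7, h=3) → closed; open now [(0,2) g=1 f=9, (1,1) g=1 f=9, (2,1) g=2 f=9, (3,2) g=2 f=7, (3,5) g=5 f=7, (4,3) g=4 f=7]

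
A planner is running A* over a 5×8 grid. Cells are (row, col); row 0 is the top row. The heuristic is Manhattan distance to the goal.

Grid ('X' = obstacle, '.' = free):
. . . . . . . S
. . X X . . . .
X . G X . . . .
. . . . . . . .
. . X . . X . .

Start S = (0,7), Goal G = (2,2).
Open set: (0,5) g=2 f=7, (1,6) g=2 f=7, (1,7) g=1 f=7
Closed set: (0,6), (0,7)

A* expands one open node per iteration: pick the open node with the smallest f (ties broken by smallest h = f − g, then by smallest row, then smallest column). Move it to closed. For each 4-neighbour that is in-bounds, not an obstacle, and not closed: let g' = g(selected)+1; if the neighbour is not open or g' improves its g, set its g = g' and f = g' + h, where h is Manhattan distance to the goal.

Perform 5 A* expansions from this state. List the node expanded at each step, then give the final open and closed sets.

step 1: expand (0,5) (f=7, h=5) → closed; open now [(0,4) g=3 f=7, (1,5) g=3 f=7, (1,6) g=2 f=7, (1,7) g=1 f=7]
step 2: expand (0,4) (f=7, h=4) → closed; open now [(0,3) g=4 f=7, (1,4) g=4 f=7, (1,5) g=3 f=7, (1,6) g=2 f=7, (1,7) g=1 f=7]
step 3: expand (0,3) (f=7, h=3) → closed; open now [(0,2) g=5 f=7, (1,4) g=4 f=7, (1,5) g=3 f=7, (1,6) g=2 f=7, (1,7) g=1 f=7]
step 4: expand (0,2) (f=7, h=2) → closed; open now [(0,1) g=6 f=9, (1,4) g=4 f=7, (1,5) g=3 f=7, (1,6) g=2 f=7, (1,7) g=1 f=7]
step 5: expand (1,4) (f=7, h=3) → closed; open now [(0,1) g=6 f=9, (1,5) g=3 f=7, (1,6) g=2 f=7, (1,7) g=1 f=7, (2,4) g=5 f=7]

order=[(0,5) → (0,4) → (0,3) → (0,2) → (1,4)]; open=[(0,1) g=6 f=9, (1,5) g=3 f=7, (1,6) g=2 f=7, (1,7) g=1 f=7, (2,4) g=5 f=7]; closed=[(0,2), (0,3), (0,4), (0,5), (0,6), (0,7), (1,4)]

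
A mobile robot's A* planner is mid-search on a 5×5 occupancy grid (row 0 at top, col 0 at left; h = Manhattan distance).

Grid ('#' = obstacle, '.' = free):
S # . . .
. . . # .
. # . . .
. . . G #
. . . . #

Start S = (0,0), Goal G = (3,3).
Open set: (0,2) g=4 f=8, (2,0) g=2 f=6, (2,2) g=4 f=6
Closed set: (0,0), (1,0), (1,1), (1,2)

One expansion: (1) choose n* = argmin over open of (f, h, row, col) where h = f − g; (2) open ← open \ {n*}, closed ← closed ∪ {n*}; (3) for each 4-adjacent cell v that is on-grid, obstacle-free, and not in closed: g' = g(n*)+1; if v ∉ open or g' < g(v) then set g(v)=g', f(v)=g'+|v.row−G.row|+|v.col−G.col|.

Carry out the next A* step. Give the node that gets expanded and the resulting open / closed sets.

step 1: expand (2,2) (f=6, h=2) → closed; open now [(0,2) g=4 f=8, (2,0) g=2 f=6, (2,3) g=5 f=6, (3,2) g=5 f=6]

expanded=(2,2); open=[(0,2) g=4 f=8, (2,0) g=2 f=6, (2,3) g=5 f=6, (3,2) g=5 f=6]; closed=[(0,0), (1,0), (1,1), (1,2), (2,2)]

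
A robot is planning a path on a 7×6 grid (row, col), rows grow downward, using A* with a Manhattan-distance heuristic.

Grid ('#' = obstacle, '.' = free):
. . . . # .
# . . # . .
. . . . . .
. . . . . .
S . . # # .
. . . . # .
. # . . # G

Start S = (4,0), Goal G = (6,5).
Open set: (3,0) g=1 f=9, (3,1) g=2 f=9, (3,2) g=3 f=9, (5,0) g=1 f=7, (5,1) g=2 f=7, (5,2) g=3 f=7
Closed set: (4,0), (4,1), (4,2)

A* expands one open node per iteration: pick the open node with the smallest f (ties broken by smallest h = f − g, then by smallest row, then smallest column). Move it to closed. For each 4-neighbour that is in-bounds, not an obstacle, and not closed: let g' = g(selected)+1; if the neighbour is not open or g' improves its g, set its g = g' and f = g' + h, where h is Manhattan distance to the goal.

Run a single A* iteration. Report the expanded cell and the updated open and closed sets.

expanded=(5,2); open=[(3,0) g=1 f=9, (3,1) g=2 f=9, (3,2) g=3 f=9, (5,0) g=1 f=7, (5,1) g=2 f=7, (5,3) g=4 f=7, (6,2) g=4 f=7]; closed=[(4,0), (4,1), (4,2), (5,2)]

step 1: expand (5,2) (f=7, h=4) → closed; open now [(3,0) g=1 f=9, (3,1) g=2 f=9, (3,2) g=3 f=9, (5,0) g=1 f=7, (5,1) g=2 f=7, (5,3) g=4 f=7, (6,2) g=4 f=7]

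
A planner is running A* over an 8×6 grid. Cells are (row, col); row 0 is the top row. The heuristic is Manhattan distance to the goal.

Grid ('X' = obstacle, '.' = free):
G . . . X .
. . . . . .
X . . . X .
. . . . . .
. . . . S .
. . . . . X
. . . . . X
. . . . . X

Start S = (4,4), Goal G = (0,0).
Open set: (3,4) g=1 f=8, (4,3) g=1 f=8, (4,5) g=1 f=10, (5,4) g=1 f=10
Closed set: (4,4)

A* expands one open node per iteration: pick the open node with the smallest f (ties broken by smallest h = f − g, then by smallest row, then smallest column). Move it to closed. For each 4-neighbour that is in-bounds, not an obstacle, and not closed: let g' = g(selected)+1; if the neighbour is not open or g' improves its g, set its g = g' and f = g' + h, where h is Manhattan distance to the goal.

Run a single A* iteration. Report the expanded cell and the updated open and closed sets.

step 1: expand (3,4) (f=8, h=7) → closed; open now [(3,3) g=2 f=8, (3,5) g=2 f=10, (4,3) g=1 f=8, (4,5) g=1 f=10, (5,4) g=1 f=10]

expanded=(3,4); open=[(3,3) g=2 f=8, (3,5) g=2 f=10, (4,3) g=1 f=8, (4,5) g=1 f=10, (5,4) g=1 f=10]; closed=[(3,4), (4,4)]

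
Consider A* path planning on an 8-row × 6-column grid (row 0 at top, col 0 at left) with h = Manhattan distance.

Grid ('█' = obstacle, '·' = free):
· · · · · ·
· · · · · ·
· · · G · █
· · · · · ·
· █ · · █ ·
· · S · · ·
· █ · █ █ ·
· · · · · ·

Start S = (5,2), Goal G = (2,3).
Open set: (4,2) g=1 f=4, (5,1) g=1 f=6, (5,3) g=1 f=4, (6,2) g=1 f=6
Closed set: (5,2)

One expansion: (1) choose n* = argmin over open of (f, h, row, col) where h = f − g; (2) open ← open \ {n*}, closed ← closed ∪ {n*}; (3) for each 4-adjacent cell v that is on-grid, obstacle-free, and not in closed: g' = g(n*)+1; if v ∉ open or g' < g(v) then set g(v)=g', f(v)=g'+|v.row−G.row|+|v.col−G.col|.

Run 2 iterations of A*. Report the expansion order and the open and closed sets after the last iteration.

order=[(4,2) → (3,2)]; open=[(2,2) g=3 f=4, (3,1) g=3 f=6, (3,3) g=3 f=4, (4,3) g=2 f=4, (5,1) g=1 f=6, (5,3) g=1 f=4, (6,2) g=1 f=6]; closed=[(3,2), (4,2), (5,2)]

step 1: expand (4,2) (f=4, h=3) → closed; open now [(3,2) g=2 f=4, (4,3) g=2 f=4, (5,1) g=1 f=6, (5,3) g=1 f=4, (6,2) g=1 f=6]
step 2: expand (3,2) (f=4, h=2) → closed; open now [(2,2) g=3 f=4, (3,1) g=3 f=6, (3,3) g=3 f=4, (4,3) g=2 f=4, (5,1) g=1 f=6, (5,3) g=1 f=4, (6,2) g=1 f=6]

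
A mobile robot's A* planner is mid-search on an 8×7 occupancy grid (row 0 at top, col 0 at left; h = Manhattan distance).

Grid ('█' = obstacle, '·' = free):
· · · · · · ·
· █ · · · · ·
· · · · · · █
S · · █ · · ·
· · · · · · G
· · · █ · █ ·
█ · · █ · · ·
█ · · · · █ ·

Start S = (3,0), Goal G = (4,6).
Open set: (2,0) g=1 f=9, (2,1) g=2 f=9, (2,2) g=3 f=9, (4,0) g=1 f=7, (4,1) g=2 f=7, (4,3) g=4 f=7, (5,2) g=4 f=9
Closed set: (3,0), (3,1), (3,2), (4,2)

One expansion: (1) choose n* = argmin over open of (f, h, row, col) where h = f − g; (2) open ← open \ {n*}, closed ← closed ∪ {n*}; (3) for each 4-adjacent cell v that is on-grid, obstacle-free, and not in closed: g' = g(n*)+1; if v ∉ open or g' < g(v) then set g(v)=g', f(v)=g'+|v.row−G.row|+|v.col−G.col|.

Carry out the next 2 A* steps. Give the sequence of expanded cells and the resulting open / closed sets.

step 1: expand (4,3) (f=7, h=3) → closed; open now [(2,0) g=1 f=9, (2,1) g=2 f=9, (2,2) g=3 f=9, (4,0) g=1 f=7, (4,1) g=2 f=7, (4,4) g=5 f=7, (5,2) g=4 f=9]
step 2: expand (4,4) (f=7, h=2) → closed; open now [(2,0) g=1 f=9, (2,1) g=2 f=9, (2,2) g=3 f=9, (3,4) g=6 f=9, (4,0) g=1 f=7, (4,1) g=2 f=7, (4,5) g=6 f=7, (5,2) g=4 f=9, (5,4) g=6 f=9]

order=[(4,3) → (4,4)]; open=[(2,0) g=1 f=9, (2,1) g=2 f=9, (2,2) g=3 f=9, (3,4) g=6 f=9, (4,0) g=1 f=7, (4,1) g=2 f=7, (4,5) g=6 f=7, (5,2) g=4 f=9, (5,4) g=6 f=9]; closed=[(3,0), (3,1), (3,2), (4,2), (4,3), (4,4)]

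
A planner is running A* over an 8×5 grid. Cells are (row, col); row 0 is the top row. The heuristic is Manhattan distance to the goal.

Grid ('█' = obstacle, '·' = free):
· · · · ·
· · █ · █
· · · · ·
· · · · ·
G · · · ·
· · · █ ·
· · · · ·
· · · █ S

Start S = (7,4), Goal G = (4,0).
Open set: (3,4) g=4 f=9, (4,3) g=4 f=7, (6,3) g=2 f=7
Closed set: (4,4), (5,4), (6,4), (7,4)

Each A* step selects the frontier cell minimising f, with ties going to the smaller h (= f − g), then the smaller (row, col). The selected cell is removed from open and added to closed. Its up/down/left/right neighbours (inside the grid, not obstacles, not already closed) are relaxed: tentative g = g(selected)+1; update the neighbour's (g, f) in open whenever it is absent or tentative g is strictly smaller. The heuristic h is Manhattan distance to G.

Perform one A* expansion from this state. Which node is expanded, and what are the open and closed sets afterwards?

step 1: expand (4,3) (f=7, h=3) → closed; open now [(3,3) g=5 f=9, (3,4) g=4 f=9, (4,2) g=5 f=7, (6,3) g=2 f=7]

expanded=(4,3); open=[(3,3) g=5 f=9, (3,4) g=4 f=9, (4,2) g=5 f=7, (6,3) g=2 f=7]; closed=[(4,3), (4,4), (5,4), (6,4), (7,4)]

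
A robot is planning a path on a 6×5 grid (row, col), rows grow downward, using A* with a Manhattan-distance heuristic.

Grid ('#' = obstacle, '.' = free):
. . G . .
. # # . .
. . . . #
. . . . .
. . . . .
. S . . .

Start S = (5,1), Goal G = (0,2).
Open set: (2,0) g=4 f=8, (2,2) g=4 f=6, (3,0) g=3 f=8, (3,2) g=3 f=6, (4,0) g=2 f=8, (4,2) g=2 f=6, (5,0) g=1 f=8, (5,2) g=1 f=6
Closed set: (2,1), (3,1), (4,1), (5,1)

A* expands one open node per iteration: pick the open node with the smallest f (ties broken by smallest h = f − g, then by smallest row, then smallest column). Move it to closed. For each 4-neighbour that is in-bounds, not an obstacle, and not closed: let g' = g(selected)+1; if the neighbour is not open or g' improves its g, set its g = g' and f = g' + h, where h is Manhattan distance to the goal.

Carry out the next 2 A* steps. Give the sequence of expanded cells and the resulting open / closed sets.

order=[(2,2) → (3,2)]; open=[(2,0) g=4 f=8, (2,3) g=5 f=8, (3,0) g=3 f=8, (3,3) g=4 f=8, (4,0) g=2 f=8, (4,2) g=2 f=6, (5,0) g=1 f=8, (5,2) g=1 f=6]; closed=[(2,1), (2,2), (3,1), (3,2), (4,1), (5,1)]

step 1: expand (2,2) (f=6, h=2) → closed; open now [(2,0) g=4 f=8, (2,3) g=5 f=8, (3,0) g=3 f=8, (3,2) g=3 f=6, (4,0) g=2 f=8, (4,2) g=2 f=6, (5,0) g=1 f=8, (5,2) g=1 f=6]
step 2: expand (3,2) (f=6, h=3) → closed; open now [(2,0) g=4 f=8, (2,3) g=5 f=8, (3,0) g=3 f=8, (3,3) g=4 f=8, (4,0) g=2 f=8, (4,2) g=2 f=6, (5,0) g=1 f=8, (5,2) g=1 f=6]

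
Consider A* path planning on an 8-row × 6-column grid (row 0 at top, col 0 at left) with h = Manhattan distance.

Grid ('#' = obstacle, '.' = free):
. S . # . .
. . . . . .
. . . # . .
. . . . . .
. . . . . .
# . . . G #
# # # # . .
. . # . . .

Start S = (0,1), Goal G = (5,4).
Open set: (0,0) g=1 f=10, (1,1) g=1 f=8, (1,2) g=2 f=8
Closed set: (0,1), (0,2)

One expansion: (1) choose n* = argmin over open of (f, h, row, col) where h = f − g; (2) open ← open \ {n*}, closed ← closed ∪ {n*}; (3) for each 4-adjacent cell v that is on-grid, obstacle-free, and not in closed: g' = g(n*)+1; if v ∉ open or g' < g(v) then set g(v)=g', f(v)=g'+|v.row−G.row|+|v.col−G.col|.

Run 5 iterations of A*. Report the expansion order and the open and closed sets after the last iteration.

step 1: expand (1,2) (f=8, h=6) → closed; open now [(0,0) g=1 f=10, (1,1) g=1 f=8, (1,3) g=3 f=8, (2,2) g=3 f=8]
step 2: expand (1,3) (f=8, h=5) → closed; open now [(0,0) g=1 f=10, (1,1) g=1 f=8, (1,4) g=4 f=8, (2,2) g=3 f=8]
step 3: expand (1,4) (f=8, h=4) → closed; open now [(0,0) g=1 f=10, (0,4) g=5 f=10, (1,1) g=1 f=8, (1,5) g=5 f=10, (2,2) g=3 f=8, (2,4) g=5 f=8]
step 4: expand (2,4) (f=8, h=3) → closed; open now [(0,0) g=1 f=10, (0,4) g=5 f=10, (1,1) g=1 f=8, (1,5) g=5 f=10, (2,2) g=3 f=8, (2,5) g=6 f=10, (3,4) g=6 f=8]
step 5: expand (3,4) (f=8, h=2) → closed; open now [(0,0) g=1 f=10, (0,4) g=5 f=10, (1,1) g=1 f=8, (1,5) g=5 f=10, (2,2) g=3 f=8, (2,5) g=6 f=10, (3,3) g=7 f=10, (3,5) g=7 f=10, (4,4) g=7 f=8]

order=[(1,2) → (1,3) → (1,4) → (2,4) → (3,4)]; open=[(0,0) g=1 f=10, (0,4) g=5 f=10, (1,1) g=1 f=8, (1,5) g=5 f=10, (2,2) g=3 f=8, (2,5) g=6 f=10, (3,3) g=7 f=10, (3,5) g=7 f=10, (4,4) g=7 f=8]; closed=[(0,1), (0,2), (1,2), (1,3), (1,4), (2,4), (3,4)]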